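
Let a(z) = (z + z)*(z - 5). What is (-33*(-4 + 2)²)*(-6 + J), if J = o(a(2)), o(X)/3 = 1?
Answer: 396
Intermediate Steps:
a(z) = 2*z*(-5 + z) (a(z) = (2*z)*(-5 + z) = 2*z*(-5 + z))
o(X) = 3 (o(X) = 3*1 = 3)
J = 3
(-33*(-4 + 2)²)*(-6 + J) = (-33*(-4 + 2)²)*(-6 + 3) = -33*(-2)²*(-3) = -33*4*(-3) = -132*(-3) = 396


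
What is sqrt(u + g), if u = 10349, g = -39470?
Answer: I*sqrt(29121) ≈ 170.65*I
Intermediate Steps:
sqrt(u + g) = sqrt(10349 - 39470) = sqrt(-29121) = I*sqrt(29121)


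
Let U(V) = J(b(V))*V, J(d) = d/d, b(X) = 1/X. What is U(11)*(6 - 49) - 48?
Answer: -521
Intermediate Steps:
b(X) = 1/X
J(d) = 1
U(V) = V (U(V) = 1*V = V)
U(11)*(6 - 49) - 48 = 11*(6 - 49) - 48 = 11*(-43) - 48 = -473 - 48 = -521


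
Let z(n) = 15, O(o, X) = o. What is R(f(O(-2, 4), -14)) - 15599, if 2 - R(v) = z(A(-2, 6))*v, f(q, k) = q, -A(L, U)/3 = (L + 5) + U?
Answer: -15567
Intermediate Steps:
A(L, U) = -15 - 3*L - 3*U (A(L, U) = -3*((L + 5) + U) = -3*((5 + L) + U) = -3*(5 + L + U) = -15 - 3*L - 3*U)
R(v) = 2 - 15*v
R(f(O(-2, 4), -14)) - 15599 = (2 - 15*(-2)) - 15599 = (2 + 30) - 15599 = 32 - 15599 = -15567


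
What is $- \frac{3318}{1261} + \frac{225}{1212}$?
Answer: $- \frac{1245897}{509444} \approx -2.4456$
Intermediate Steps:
$- \frac{3318}{1261} + \frac{225}{1212} = \left(-3318\right) \frac{1}{1261} + 225 \cdot \frac{1}{1212} = - \frac{3318}{1261} + \frac{75}{404} = - \frac{1245897}{509444}$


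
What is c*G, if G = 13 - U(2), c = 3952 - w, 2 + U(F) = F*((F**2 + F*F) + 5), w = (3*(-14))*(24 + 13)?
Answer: -60566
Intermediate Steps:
w = -1554 (w = -42*37 = -1554)
U(F) = -2 + F*(5 + 2*F**2) (U(F) = -2 + F*((F**2 + F*F) + 5) = -2 + F*((F**2 + F**2) + 5) = -2 + F*(2*F**2 + 5) = -2 + F*(5 + 2*F**2))
c = 5506 (c = 3952 - 1*(-1554) = 3952 + 1554 = 5506)
G = -11 (G = 13 - (-2 + 2*2**3 + 5*2) = 13 - (-2 + 2*8 + 10) = 13 - (-2 + 16 + 10) = 13 - 1*24 = 13 - 24 = -11)
c*G = 5506*(-11) = -60566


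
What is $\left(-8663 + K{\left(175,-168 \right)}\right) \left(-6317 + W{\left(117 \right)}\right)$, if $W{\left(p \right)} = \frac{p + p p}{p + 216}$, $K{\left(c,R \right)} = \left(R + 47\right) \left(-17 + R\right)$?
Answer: $- \frac{3186179790}{37} \approx -8.6113 \cdot 10^{7}$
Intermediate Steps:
$K{\left(c,R \right)} = \left(-17 + R\right) \left(47 + R\right)$ ($K{\left(c,R \right)} = \left(47 + R\right) \left(-17 + R\right) = \left(-17 + R\right) \left(47 + R\right)$)
$W{\left(p \right)} = \frac{p + p^{2}}{216 + p}$
$\left(-8663 + K{\left(175,-168 \right)}\right) \left(-6317 + W{\left(117 \right)}\right) = \left(-8663 + \left(-799 + \left(-168\right)^{2} + 30 \left(-168\right)\right)\right) \left(-6317 + \frac{117 \left(1 + 117\right)}{216 + 117}\right) = \left(-8663 - -22385\right) \left(-6317 + 117 \cdot \frac{1}{333} \cdot 118\right) = \left(-8663 + 22385\right) \left(-6317 + 117 \cdot \frac{1}{333} \cdot 118\right) = 13722 \left(-6317 + \frac{1534}{37}\right) = 13722 \left(- \frac{232195}{37}\right) = - \frac{3186179790}{37}$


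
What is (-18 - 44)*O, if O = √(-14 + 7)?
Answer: -62*I*√7 ≈ -164.04*I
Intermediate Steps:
O = I*√7 (O = √(-7) = I*√7 ≈ 2.6458*I)
(-18 - 44)*O = (-18 - 44)*(I*√7) = -62*I*√7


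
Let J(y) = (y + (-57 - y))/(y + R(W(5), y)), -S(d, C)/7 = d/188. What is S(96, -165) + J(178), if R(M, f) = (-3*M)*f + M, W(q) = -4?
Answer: -130253/36190 ≈ -3.5991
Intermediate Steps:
S(d, C) = -7*d/188
R(M, f) = M - 3*M*f (R(M, f) = -3*M*f + M = M - 3*M*f)
J(y) = -57/(-4 + 13*y) (J(y) = (y + (-57 - y))/(y - 4*(1 - 3*y)) = -57/(y + (-4 + 12*y)) = -57/(-4 + 13*y))
S(96, -165) + J(178) = -7/188*96 - 57/(-4 + 13*178) = -168/47 - 57/(-4 + 2314) = -168/47 - 57/2310 = -168/47 - 57*1/2310 = -168/47 - 19/770 = -130253/36190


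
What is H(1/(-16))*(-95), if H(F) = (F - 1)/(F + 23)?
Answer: 1615/367 ≈ 4.4005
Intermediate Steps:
H(F) = (-1 + F)/(23 + F)
H(1/(-16))*(-95) = ((-1 + 1/(-16))/(23 + 1/(-16)))*(-95) = ((-1 - 1/16)/(23 - 1/16))*(-95) = (-17/16/(367/16))*(-95) = ((16/367)*(-17/16))*(-95) = -17/367*(-95) = 1615/367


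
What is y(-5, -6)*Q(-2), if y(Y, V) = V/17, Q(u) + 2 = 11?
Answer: -54/17 ≈ -3.1765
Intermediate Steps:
Q(u) = 9 (Q(u) = -2 + 11 = 9)
y(Y, V) = V/17 (y(Y, V) = V*(1/17) = V/17)
y(-5, -6)*Q(-2) = ((1/17)*(-6))*9 = -6/17*9 = -54/17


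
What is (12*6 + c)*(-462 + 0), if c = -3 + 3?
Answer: -33264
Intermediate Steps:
c = 0
(12*6 + c)*(-462 + 0) = (12*6 + 0)*(-462 + 0) = (72 + 0)*(-462) = 72*(-462) = -33264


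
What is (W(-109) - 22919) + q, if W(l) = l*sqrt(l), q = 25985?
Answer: 3066 - 109*I*sqrt(109) ≈ 3066.0 - 1138.0*I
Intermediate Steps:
W(l) = l**(3/2)
(W(-109) - 22919) + q = ((-109)**(3/2) - 22919) + 25985 = (-109*I*sqrt(109) - 22919) + 25985 = (-22919 - 109*I*sqrt(109)) + 25985 = 3066 - 109*I*sqrt(109)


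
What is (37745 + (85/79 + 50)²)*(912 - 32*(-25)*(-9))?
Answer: -1583618777760/6241 ≈ -2.5374e+8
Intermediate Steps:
(37745 + (85/79 + 50)²)*(912 - 32*(-25)*(-9)) = (37745 + (85*(1/79) + 50)²)*(912 + 800*(-9)) = (37745 + (85/79 + 50)²)*(912 - 7200) = (37745 + (4035/79)²)*(-6288) = (37745 + 16281225/6241)*(-6288) = (251847770/6241)*(-6288) = -1583618777760/6241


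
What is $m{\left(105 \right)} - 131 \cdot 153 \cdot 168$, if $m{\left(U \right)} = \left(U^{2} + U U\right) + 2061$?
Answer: $-3343113$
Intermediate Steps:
$m{\left(U \right)} = 2061 + 2 U^{2}$ ($m{\left(U \right)} = \left(U^{2} + U^{2}\right) + 2061 = 2 U^{2} + 2061 = 2061 + 2 U^{2}$)
$m{\left(105 \right)} - 131 \cdot 153 \cdot 168 = \left(2061 + 2 \cdot 105^{2}\right) - 131 \cdot 153 \cdot 168 = \left(2061 + 2 \cdot 11025\right) - 20043 \cdot 168 = \left(2061 + 22050\right) - 3367224 = 24111 - 3367224 = -3343113$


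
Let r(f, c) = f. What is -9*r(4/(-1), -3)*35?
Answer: 1260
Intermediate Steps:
-9*r(4/(-1), -3)*35 = -36/(-1)*35 = -36*(-1)*35 = -9*(-4)*35 = 36*35 = 1260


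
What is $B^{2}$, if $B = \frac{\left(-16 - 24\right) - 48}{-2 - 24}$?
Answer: $\frac{1936}{169} \approx 11.456$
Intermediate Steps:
$B = \frac{44}{13}$ ($B = \frac{-40 - 48}{-26} = \left(-88\right) \left(- \frac{1}{26}\right) = \frac{44}{13} \approx 3.3846$)
$B^{2} = \left(\frac{44}{13}\right)^{2} = \frac{1936}{169}$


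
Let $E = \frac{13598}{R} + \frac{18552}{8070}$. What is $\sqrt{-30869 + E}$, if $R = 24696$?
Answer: $\frac{i \sqrt{4826382070200635}}{395430} \approx 175.69 i$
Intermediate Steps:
$E = \frac{47324671}{16608060}$ ($E = \frac{13598}{24696} + \frac{18552}{8070} = 13598 \cdot \frac{1}{24696} + 18552 \cdot \frac{1}{8070} = \frac{6799}{12348} + \frac{3092}{1345} = \frac{47324671}{16608060} \approx 2.8495$)
$\sqrt{-30869 + E} = \sqrt{-30869 + \frac{47324671}{16608060}} = \sqrt{- \frac{512626879469}{16608060}} = \frac{i \sqrt{4826382070200635}}{395430}$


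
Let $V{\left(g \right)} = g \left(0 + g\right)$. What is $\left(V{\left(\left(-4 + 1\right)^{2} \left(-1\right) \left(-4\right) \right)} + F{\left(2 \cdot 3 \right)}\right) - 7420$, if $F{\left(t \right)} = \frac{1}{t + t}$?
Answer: $- \frac{73487}{12} \approx -6123.9$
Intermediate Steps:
$V{\left(g \right)} = g^{2}$ ($V{\left(g \right)} = g g = g^{2}$)
$F{\left(t \right)} = \frac{1}{2 t}$
$\left(V{\left(\left(-4 + 1\right)^{2} \left(-1\right) \left(-4\right) \right)} + F{\left(2 \cdot 3 \right)}\right) - 7420 = \left(\left(\left(-4 + 1\right)^{2} \left(-1\right) \left(-4\right)\right)^{2} + \frac{1}{2 \cdot 2 \cdot 3}\right) - 7420 = \left(\left(\left(-3\right)^{2} \left(-1\right) \left(-4\right)\right)^{2} + \frac{1}{2 \cdot 6}\right) - 7420 = \left(\left(9 \left(-1\right) \left(-4\right)\right)^{2} + \frac{1}{2} \cdot \frac{1}{6}\right) - 7420 = \left(\left(\left(-9\right) \left(-4\right)\right)^{2} + \frac{1}{12}\right) - 7420 = \left(36^{2} + \frac{1}{12}\right) - 7420 = \left(1296 + \frac{1}{12}\right) - 7420 = \frac{15553}{12} - 7420 = - \frac{73487}{12}$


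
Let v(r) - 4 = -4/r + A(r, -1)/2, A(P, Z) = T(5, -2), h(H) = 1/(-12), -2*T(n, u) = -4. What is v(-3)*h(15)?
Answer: -19/36 ≈ -0.52778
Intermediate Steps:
T(n, u) = 2 (T(n, u) = -½*(-4) = 2)
h(H) = -1/12
A(P, Z) = 2
v(r) = 5 - 4/r (v(r) = 4 + (-4/r + 2/2) = 4 + (-4/r + 2*(½)) = 4 + (-4/r + 1) = 4 + (1 - 4/r) = 5 - 4/r)
v(-3)*h(15) = (5 - 4/(-3))*(-1/12) = (5 - 4*(-⅓))*(-1/12) = (5 + 4/3)*(-1/12) = (19/3)*(-1/12) = -19/36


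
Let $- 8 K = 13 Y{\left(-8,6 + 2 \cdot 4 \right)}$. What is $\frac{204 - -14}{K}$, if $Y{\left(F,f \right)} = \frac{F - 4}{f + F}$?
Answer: $\frac{872}{13} \approx 67.077$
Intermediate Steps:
$Y{\left(F,f \right)} = \frac{-4 + F}{F + f}$
$K = \frac{13}{4}$ ($K = - \frac{13 \frac{-4 - 8}{-8 + \left(6 + 2 \cdot 4\right)}}{8} = - \frac{13 \frac{1}{-8 + \left(6 + 8\right)} \left(-12\right)}{8} = - \frac{13 \frac{1}{-8 + 14} \left(-12\right)}{8} = - \frac{13 \cdot \frac{1}{6} \left(-12\right)}{8} = - \frac{13 \left(-2\right)}{8} = \left(- \frac{1}{8}\right) \left(-26\right) = \frac{13}{4} \approx 3.25$)
$\frac{204 - -14}{K} = \frac{204 - -14}{\frac{13}{4}} = \left(204 + 14\right) \frac{4}{13} = 218 \cdot \frac{4}{13} = \frac{872}{13}$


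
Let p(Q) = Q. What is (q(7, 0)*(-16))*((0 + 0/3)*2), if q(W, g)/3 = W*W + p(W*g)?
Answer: 0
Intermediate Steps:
q(W, g) = 3*W**2 + 3*W*g (q(W, g) = 3*(W*W + W*g) = 3*(W**2 + W*g) = 3*W**2 + 3*W*g)
(q(7, 0)*(-16))*((0 + 0/3)*2) = ((3*7*(7 + 0))*(-16))*((0 + 0/3)*2) = ((3*7*7)*(-16))*((0 + 0*(1/3))*2) = (147*(-16))*((0 + 0)*2) = -0*2 = -2352*0 = 0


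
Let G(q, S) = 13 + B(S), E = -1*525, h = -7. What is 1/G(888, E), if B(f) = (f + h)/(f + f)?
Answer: 75/1013 ≈ 0.074038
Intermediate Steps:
B(f) = (-7 + f)/(2*f) (B(f) = (f - 7)/(f + f) = (-7 + f)/((2*f)) = (-7 + f)*(1/(2*f)) = (-7 + f)/(2*f))
E = -525
G(q, S) = 13 + (-7 + S)/(2*S)
1/G(888, E) = 1/((½)*(-7 + 27*(-525))/(-525)) = 1/((½)*(-1/525)*(-7 - 14175)) = 1/((½)*(-1/525)*(-14182)) = 1/(1013/75) = 75/1013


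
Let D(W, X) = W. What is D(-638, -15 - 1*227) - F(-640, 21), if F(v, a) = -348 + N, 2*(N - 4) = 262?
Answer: -425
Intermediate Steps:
N = 135 (N = 4 + (½)*262 = 4 + 131 = 135)
F(v, a) = -213 (F(v, a) = -348 + 135 = -213)
D(-638, -15 - 1*227) - F(-640, 21) = -638 - 1*(-213) = -638 + 213 = -425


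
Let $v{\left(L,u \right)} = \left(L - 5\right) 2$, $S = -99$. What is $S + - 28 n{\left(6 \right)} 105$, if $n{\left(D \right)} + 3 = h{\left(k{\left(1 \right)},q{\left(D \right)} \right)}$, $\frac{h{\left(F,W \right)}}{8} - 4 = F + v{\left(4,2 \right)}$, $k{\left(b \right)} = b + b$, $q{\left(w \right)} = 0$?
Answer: $-85359$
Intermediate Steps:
$v{\left(L,u \right)} = -10 + 2 L$ ($v{\left(L,u \right)} = \left(-5 + L\right) 2 = -10 + 2 L$)
$k{\left(b \right)} = 2 b$
$h{\left(F,W \right)} = 16 + 8 F$ ($h{\left(F,W \right)} = 32 + 8 \left(F + \left(-10 + 2 \cdot 4\right)\right) = 32 + 8 \left(F + \left(-10 + 8\right)\right) = 32 + 8 \left(F - 2\right) = 32 + 8 \left(-2 + F\right) = 32 + \left(-16 + 8 F\right) = 16 + 8 F$)
$n{\left(D \right)} = 29$ ($n{\left(D \right)} = -3 + \left(16 + 8 \cdot 2 \cdot 1\right) = -3 + \left(16 + 8 \cdot 2\right) = -3 + \left(16 + 16\right) = -3 + 32 = 29$)
$S + - 28 n{\left(6 \right)} 105 = -99 + \left(-28\right) 29 \cdot 105 = -99 - 85260 = -85359$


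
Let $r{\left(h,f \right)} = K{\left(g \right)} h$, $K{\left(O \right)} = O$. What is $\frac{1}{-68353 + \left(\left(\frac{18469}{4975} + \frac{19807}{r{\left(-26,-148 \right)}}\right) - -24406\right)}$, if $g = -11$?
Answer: $- \frac{1422850}{62426166991} \approx -2.2793 \cdot 10^{-5}$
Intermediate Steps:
$r{\left(h,f \right)} = - 11 h$
$\frac{1}{-68353 + \left(\left(\frac{18469}{4975} + \frac{19807}{r{\left(-26,-148 \right)}}\right) - -24406\right)} = \frac{1}{-68353 + \left(\left(\frac{18469}{4975} + \frac{19807}{\left(-11\right) \left(-26\right)}\right) - -24406\right)} = \frac{1}{-68353 + \left(\left(18469 \cdot \frac{1}{4975} + \frac{19807}{286}\right) + 24406\right)} = \frac{1}{-68353 + \left(\left(\frac{18469}{4975} + 19807 \cdot \frac{1}{286}\right) + 24406\right)} = \frac{1}{-68353 + \left(\left(\frac{18469}{4975} + \frac{19807}{286}\right) + 24406\right)} = \frac{1}{-68353 + \left(\frac{103821959}{1422850} + 24406\right)} = \frac{1}{-68353 + \frac{34829899059}{1422850}} = \frac{1}{- \frac{62426166991}{1422850}} = - \frac{1422850}{62426166991}$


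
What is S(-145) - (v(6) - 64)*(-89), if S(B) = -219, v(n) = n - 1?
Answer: -5470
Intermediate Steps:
v(n) = -1 + n
S(-145) - (v(6) - 64)*(-89) = -219 - ((-1 + 6) - 64)*(-89) = -219 - (5 - 64)*(-89) = -219 - (-59)*(-89) = -219 - 1*5251 = -219 - 5251 = -5470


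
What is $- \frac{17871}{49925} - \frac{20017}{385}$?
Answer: $- \frac{201245812}{3844225} \approx -52.35$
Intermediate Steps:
$- \frac{17871}{49925} - \frac{20017}{385} = - \frac{201245812}{3844225}$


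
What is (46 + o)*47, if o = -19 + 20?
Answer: 2209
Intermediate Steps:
o = 1
(46 + o)*47 = (46 + 1)*47 = 47*47 = 2209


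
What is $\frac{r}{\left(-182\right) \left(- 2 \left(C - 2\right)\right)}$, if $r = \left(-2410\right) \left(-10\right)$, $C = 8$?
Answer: $\frac{6025}{546} \approx 11.035$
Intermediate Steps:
$r = 24100$
$\frac{r}{\left(-182\right) \left(- 2 \left(C - 2\right)\right)} = \frac{24100}{\left(-182\right) \left(- 2 \left(8 - 2\right)\right)} = \frac{24100}{\left(-182\right) \left(\left(-2\right) 6\right)} = \frac{24100}{\left(-182\right) \left(-12\right)} = \frac{24100}{2184} = 24100 \cdot \frac{1}{2184} = \frac{6025}{546}$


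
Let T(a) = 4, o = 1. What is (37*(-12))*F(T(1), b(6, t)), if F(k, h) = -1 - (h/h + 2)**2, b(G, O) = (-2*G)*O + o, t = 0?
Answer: 4440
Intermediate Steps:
b(G, O) = 1 - 2*G*O (b(G, O) = (-2*G)*O + 1 = -2*G*O + 1 = 1 - 2*G*O)
F(k, h) = -10 (F(k, h) = -1 - (1 + 2)**2 = -1 - 1*3**2 = -1 - 1*9 = -1 - 9 = -10)
(37*(-12))*F(T(1), b(6, t)) = (37*(-12))*(-10) = -444*(-10) = 4440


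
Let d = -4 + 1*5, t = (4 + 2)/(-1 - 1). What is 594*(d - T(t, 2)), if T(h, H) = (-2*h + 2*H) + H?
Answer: -6534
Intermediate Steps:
t = -3 (t = 6/(-2) = 6*(-½) = -3)
T(h, H) = -2*h + 3*H
d = 1 (d = -4 + 5 = 1)
594*(d - T(t, 2)) = 594*(1 - (-2*(-3) + 3*2)) = 594*(1 - (6 + 6)) = 594*(1 - 1*12) = 594*(1 - 12) = 594*(-11) = -6534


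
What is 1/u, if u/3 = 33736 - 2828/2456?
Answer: 614/62139591 ≈ 9.8810e-6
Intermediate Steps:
u = 62139591/614 (u = 3*(33736 - 2828/2456) = 3*(33736 - 1*707/614) = 3*(33736 - 707/614) = 3*(20713197/614) = 62139591/614 ≈ 1.0120e+5)
1/u = 1/(62139591/614) = 614/62139591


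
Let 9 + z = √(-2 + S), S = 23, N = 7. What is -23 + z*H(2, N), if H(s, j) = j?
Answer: -86 + 7*√21 ≈ -53.922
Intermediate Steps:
z = -9 + √21 (z = -9 + √(-2 + 23) = -9 + √21 ≈ -4.4174)
-23 + z*H(2, N) = -23 + (-9 + √21)*7 = -23 + (-63 + 7*√21) = -86 + 7*√21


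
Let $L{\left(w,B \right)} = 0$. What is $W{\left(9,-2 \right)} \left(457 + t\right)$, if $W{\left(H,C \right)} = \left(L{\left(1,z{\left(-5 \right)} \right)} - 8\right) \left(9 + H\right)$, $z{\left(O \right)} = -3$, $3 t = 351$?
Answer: $-82656$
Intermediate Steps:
$t = 117$ ($t = \frac{1}{3} \cdot 351 = 117$)
$W{\left(H,C \right)} = -72 - 8 H$ ($W{\left(H,C \right)} = \left(0 - 8\right) \left(9 + H\right) = - 8 \left(9 + H\right) = -72 - 8 H$)
$W{\left(9,-2 \right)} \left(457 + t\right) = \left(-72 - 72\right) \left(457 + 117\right) = \left(-72 - 72\right) 574 = \left(-144\right) 574 = -82656$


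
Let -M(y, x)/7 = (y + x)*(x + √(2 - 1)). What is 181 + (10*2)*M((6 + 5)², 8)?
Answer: -162359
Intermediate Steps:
M(y, x) = -7*(1 + x)*(x + y) (M(y, x) = -7*(y + x)*(x + √(2 - 1)) = -7*(x + y)*(x + √1) = -7*(x + y)*(x + 1) = -7*(x + y)*(1 + x) = -7*(1 + x)*(x + y))
181 + (10*2)*M((6 + 5)², 8) = 181 + (10*2)*(-7*8 - 7*(6 + 5)² - 7*8² - 7*8*(6 + 5)²) = 181 + 20*(-56 - 7*11² - 7*64 - 7*8*11²) = 181 + 20*(-56 - 7*121 - 448 - 7*8*121) = 181 + 20*(-56 - 847 - 448 - 6776) = 181 + 20*(-8127) = 181 - 162540 = -162359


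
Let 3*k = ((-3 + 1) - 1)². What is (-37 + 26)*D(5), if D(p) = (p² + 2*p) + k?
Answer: -418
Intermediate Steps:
k = 3 (k = ((-3 + 1) - 1)²/3 = (-2 - 1)²/3 = (⅓)*(-3)² = (⅓)*9 = 3)
D(p) = 3 + p² + 2*p (D(p) = (p² + 2*p) + 3 = 3 + p² + 2*p)
(-37 + 26)*D(5) = (-37 + 26)*(3 + 5² + 2*5) = -11*(3 + 25 + 10) = -11*38 = -418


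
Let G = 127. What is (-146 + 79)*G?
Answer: -8509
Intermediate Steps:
(-146 + 79)*G = (-146 + 79)*127 = -67*127 = -8509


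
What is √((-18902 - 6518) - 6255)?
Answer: 5*I*√1267 ≈ 177.97*I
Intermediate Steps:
√((-18902 - 6518) - 6255) = √(-25420 - 6255) = √(-31675) = 5*I*√1267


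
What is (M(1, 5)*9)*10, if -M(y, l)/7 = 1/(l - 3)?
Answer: -315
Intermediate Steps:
M(y, l) = -7/(-3 + l) (M(y, l) = -7/(l - 3) = -7/(-3 + l))
(M(1, 5)*9)*10 = (-7/(-3 + 5)*9)*10 = (-7/2*9)*10 = (-7*½*9)*10 = -7/2*9*10 = -63/2*10 = -315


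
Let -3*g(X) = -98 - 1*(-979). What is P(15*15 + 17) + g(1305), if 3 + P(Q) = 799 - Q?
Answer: 781/3 ≈ 260.33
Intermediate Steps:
g(X) = -881/3 (g(X) = -(-98 - 1*(-979))/3 = -(-98 + 979)/3 = -1/3*881 = -881/3)
P(Q) = 796 - Q (P(Q) = -3 + (799 - Q) = 796 - Q)
P(15*15 + 17) + g(1305) = (796 - (15*15 + 17)) - 881/3 = (796 - (225 + 17)) - 881/3 = (796 - 1*242) - 881/3 = (796 - 242) - 881/3 = 554 - 881/3 = 781/3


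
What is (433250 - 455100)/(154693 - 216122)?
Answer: 21850/61429 ≈ 0.35570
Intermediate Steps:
(433250 - 455100)/(154693 - 216122) = -21850/(-61429) = -21850*(-1/61429) = 21850/61429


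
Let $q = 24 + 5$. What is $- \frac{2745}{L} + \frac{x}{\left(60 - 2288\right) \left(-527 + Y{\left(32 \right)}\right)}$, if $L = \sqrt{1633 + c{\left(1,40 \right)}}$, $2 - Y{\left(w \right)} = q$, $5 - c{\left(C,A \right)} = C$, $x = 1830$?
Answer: $\frac{915}{617156} - \frac{2745 \sqrt{1637}}{1637} \approx -67.844$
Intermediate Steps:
$q = 29$
$c{\left(C,A \right)} = 5 - C$
$Y{\left(w \right)} = -27$ ($Y{\left(w \right)} = 2 - 29 = -27$)
$L = \sqrt{1637}$ ($L = \sqrt{1633 + \left(5 - 1\right)} = \sqrt{1633 + 4} = \sqrt{1637} \approx 40.46$)
$- \frac{2745}{L} + \frac{x}{\left(60 - 2288\right) \left(-527 + Y{\left(32 \right)}\right)} = - \frac{2745}{\sqrt{1637}} + \frac{1830}{\left(60 - 2288\right) \left(-527 - 27\right)} = - 2745 \frac{\sqrt{1637}}{1637} + \frac{1830}{\left(-2228\right) \left(-554\right)} = - \frac{2745 \sqrt{1637}}{1637} + \frac{1830}{1234312} = - \frac{2745 \sqrt{1637}}{1637} + 1830 \cdot \frac{1}{1234312} = - \frac{2745 \sqrt{1637}}{1637} + \frac{915}{617156} = \frac{915}{617156} - \frac{2745 \sqrt{1637}}{1637}$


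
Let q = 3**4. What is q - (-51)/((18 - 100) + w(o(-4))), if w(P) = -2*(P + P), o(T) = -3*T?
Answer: 10479/130 ≈ 80.608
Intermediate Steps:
q = 81
w(P) = -4*P
q - (-51)/((18 - 100) + w(o(-4))) = 81 - (-51)/((18 - 100) - (-12)*(-4)) = 81 - (-51)/(-82 - 4*12) = 81 - (-51)/(-82 - 48) = 81 - (-51)/(-130) = 81 - (-51)*(-1)/130 = 81 - 1*51/130 = 81 - 51/130 = 10479/130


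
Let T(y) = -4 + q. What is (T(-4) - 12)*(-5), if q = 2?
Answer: 70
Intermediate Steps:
T(y) = -2 (T(y) = -4 + 2 = -2)
(T(-4) - 12)*(-5) = (-2 - 12)*(-5) = -14*(-5) = 70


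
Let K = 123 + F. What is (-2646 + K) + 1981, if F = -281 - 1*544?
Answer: -1367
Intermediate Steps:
F = -825 (F = -281 - 544 = -825)
K = -702 (K = 123 - 825 = -702)
(-2646 + K) + 1981 = (-2646 - 702) + 1981 = -3348 + 1981 = -1367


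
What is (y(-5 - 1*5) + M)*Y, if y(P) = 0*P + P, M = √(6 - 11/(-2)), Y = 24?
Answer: -240 + 12*√46 ≈ -158.61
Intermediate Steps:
M = √46/2 (M = √(6 - 11*(-½)) = √(6 + 11/2) = √(23/2) = √46/2 ≈ 3.3912)
y(P) = P (y(P) = 0 + P = P)
(y(-5 - 1*5) + M)*Y = ((-5 - 1*5) + √46/2)*24 = ((-5 - 5) + √46/2)*24 = (-10 + √46/2)*24 = -240 + 12*√46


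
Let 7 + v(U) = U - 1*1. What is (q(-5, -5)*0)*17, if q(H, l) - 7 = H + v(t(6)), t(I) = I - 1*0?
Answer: 0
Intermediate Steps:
t(I) = I (t(I) = I + 0 = I)
v(U) = -8 + U (v(U) = -7 + (U - 1*1) = -7 + (U - 1) = -7 + (-1 + U) = -8 + U)
q(H, l) = 5 + H (q(H, l) = 7 + (H + (-8 + 6)) = 7 + (H - 2) = 7 + (-2 + H) = 5 + H)
(q(-5, -5)*0)*17 = ((5 - 5)*0)*17 = (0*0)*17 = 0*17 = 0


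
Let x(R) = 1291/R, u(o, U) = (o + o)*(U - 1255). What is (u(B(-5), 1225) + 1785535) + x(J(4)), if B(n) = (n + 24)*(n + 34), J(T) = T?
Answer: 7011191/4 ≈ 1.7528e+6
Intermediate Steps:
B(n) = (24 + n)*(34 + n)
u(o, U) = 2*o*(-1255 + U) (u(o, U) = (2*o)*(-1255 + U) = 2*o*(-1255 + U))
(u(B(-5), 1225) + 1785535) + x(J(4)) = (2*(816 + (-5)**2 + 58*(-5))*(-1255 + 1225) + 1785535) + 1291/4 = (2*(816 + 25 - 290)*(-30) + 1785535) + 1291*(1/4) = (2*551*(-30) + 1785535) + 1291/4 = (-33060 + 1785535) + 1291/4 = 1752475 + 1291/4 = 7011191/4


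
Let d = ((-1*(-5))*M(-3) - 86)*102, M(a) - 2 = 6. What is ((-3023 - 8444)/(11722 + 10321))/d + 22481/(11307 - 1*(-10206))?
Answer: 775120370069/741666096276 ≈ 1.0451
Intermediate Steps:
M(a) = 8 (M(a) = 2 + 6 = 8)
d = -4692 (d = (-1*(-5)*8 - 86)*102 = (5*8 - 86)*102 = (40 - 86)*102 = -46*102 = -4692)
((-3023 - 8444)/(11722 + 10321))/d + 22481/(11307 - 1*(-10206)) = ((-3023 - 8444)/(11722 + 10321))/(-4692) + 22481/(11307 - 1*(-10206)) = -11467/22043*(-1/4692) + 22481/(11307 + 10206) = -11467*1/22043*(-1/4692) + 22481/21513 = -11467/22043*(-1/4692) + 22481*(1/21513) = 11467/103425756 + 22481/21513 = 775120370069/741666096276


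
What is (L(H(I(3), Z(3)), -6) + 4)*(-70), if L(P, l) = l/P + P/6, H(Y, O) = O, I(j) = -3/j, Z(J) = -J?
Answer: -385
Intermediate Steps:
L(P, l) = P/6 + l/P (L(P, l) = l/P + P*(⅙) = l/P + P/6 = P/6 + l/P)
(L(H(I(3), Z(3)), -6) + 4)*(-70) = (((-1*3)/6 - 6/((-1*3))) + 4)*(-70) = (((⅙)*(-3) - 6/(-3)) + 4)*(-70) = ((-½ - 6*(-⅓)) + 4)*(-70) = ((-½ + 2) + 4)*(-70) = (3/2 + 4)*(-70) = (11/2)*(-70) = -385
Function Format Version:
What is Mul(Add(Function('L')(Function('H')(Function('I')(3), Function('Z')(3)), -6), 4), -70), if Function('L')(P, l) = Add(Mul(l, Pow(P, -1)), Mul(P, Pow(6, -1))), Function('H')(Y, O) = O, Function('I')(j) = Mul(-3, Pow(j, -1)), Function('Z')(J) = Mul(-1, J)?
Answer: -385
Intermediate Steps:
Function('L')(P, l) = Add(Mul(Rational(1, 6), P), Mul(l, Pow(P, -1))) (Function('L')(P, l) = Add(Mul(l, Pow(P, -1)), Mul(P, Rational(1, 6))) = Add(Mul(l, Pow(P, -1)), Mul(Rational(1, 6), P)) = Add(Mul(Rational(1, 6), P), Mul(l, Pow(P, -1))))
Mul(Add(Function('L')(Function('H')(Function('I')(3), Function('Z')(3)), -6), 4), -70) = Mul(Add(Add(Mul(Rational(1, 6), Mul(-1, 3)), Mul(-6, Pow(Mul(-1, 3), -1))), 4), -70) = Mul(Add(Add(Mul(Rational(1, 6), -3), Mul(-6, Pow(-3, -1))), 4), -70) = Mul(Add(Add(Rational(-1, 2), Mul(-6, Rational(-1, 3))), 4), -70) = Mul(Add(Add(Rational(-1, 2), 2), 4), -70) = Mul(Add(Rational(3, 2), 4), -70) = Mul(Rational(11, 2), -70) = -385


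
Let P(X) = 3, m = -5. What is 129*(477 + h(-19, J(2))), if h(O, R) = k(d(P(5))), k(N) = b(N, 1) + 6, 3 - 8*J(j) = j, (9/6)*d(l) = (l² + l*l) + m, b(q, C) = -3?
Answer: 61920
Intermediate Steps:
d(l) = -10/3 + 4*l²/3 (d(l) = 2*((l² + l*l) - 5)/3 = 2*((l² + l²) - 5)/3 = 2*(2*l² - 5)/3 = 2*(-5 + 2*l²)/3 = -10/3 + 4*l²/3)
J(j) = 3/8 - j/8
k(N) = 3 (k(N) = -3 + 6 = 3)
h(O, R) = 3
129*(477 + h(-19, J(2))) = 129*(477 + 3) = 129*480 = 61920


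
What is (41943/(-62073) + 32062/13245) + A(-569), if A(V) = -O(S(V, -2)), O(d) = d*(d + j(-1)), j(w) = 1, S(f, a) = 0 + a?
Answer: -2117821/8304615 ≈ -0.25502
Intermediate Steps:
S(f, a) = a
O(d) = d*(1 + d) (O(d) = d*(d + 1) = d*(1 + d))
A(V) = -2 (A(V) = -(-2)*(1 - 2) = -(-2)*(-1) = -1*2 = -2)
(41943/(-62073) + 32062/13245) + A(-569) = (41943/(-62073) + 32062/13245) - 2 = (41943*(-1/62073) + 32062*(1/13245)) - 2 = (-1271/1881 + 32062/13245) - 2 = 14491409/8304615 - 2 = -2117821/8304615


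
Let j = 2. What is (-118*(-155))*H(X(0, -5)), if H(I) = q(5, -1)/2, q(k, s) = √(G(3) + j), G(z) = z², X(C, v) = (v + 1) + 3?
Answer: 9145*√11 ≈ 30331.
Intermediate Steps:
X(C, v) = 4 + v (X(C, v) = (1 + v) + 3 = 4 + v)
q(k, s) = √11 (q(k, s) = √(3² + 2) = √(9 + 2) = √11)
H(I) = √11/2
(-118*(-155))*H(X(0, -5)) = (-118*(-155))*(√11/2) = 18290*(√11/2) = 9145*√11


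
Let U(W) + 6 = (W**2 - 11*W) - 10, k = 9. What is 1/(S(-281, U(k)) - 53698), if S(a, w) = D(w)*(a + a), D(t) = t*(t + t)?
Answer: -1/1353042 ≈ -7.3908e-7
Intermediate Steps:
D(t) = 2*t**2 (D(t) = t*(2*t) = 2*t**2)
U(W) = -16 + W**2 - 11*W (U(W) = -6 + ((W**2 - 11*W) - 10) = -6 + (-10 + W**2 - 11*W) = -16 + W**2 - 11*W)
S(a, w) = 4*a*w**2 (S(a, w) = (2*w**2)*(a + a) = (2*w**2)*(2*a) = 4*a*w**2)
1/(S(-281, U(k)) - 53698) = 1/(4*(-281)*(-16 + 9**2 - 11*9)**2 - 53698) = 1/(4*(-281)*(-16 + 81 - 99)**2 - 53698) = 1/(4*(-281)*(-34)**2 - 53698) = 1/(4*(-281)*1156 - 53698) = 1/(-1299344 - 53698) = 1/(-1353042) = -1/1353042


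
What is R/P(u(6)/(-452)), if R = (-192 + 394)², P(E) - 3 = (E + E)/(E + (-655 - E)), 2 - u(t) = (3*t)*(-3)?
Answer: 3020108060/222073 ≈ 13600.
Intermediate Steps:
u(t) = 2 + 9*t (u(t) = 2 - 3*t*(-3) = 2 - (-9)*t = 2 + 9*t)
P(E) = 3 - 2*E/655 (P(E) = 3 + (E + E)/(E + (-655 - E)) = 3 + (2*E)/(-655) = 3 + (2*E)*(-1/655) = 3 - 2*E/655)
R = 40804 (R = 202² = 40804)
R/P(u(6)/(-452)) = 40804/(3 - 2*(2 + 9*6)/(655*(-452))) = 40804/(3 - 2*(2 + 54)*(-1)/(655*452)) = 40804/(3 - 112*(-1)/(655*452)) = 40804/(3 - 2/655*(-14/113)) = 40804/(3 + 28/74015) = 40804/(222073/74015) = 40804*(74015/222073) = 3020108060/222073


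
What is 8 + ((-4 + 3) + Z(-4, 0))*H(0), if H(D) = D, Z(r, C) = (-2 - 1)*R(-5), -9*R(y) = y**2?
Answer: 8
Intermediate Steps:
R(y) = -y**2/9
Z(r, C) = 25/3 (Z(r, C) = (-2 - 1)*(-1/9*(-5)**2) = -(-1)*25/3 = -3*(-25/9) = 25/3)
8 + ((-4 + 3) + Z(-4, 0))*H(0) = 8 + ((-4 + 3) + 25/3)*0 = 8 + (-1 + 25/3)*0 = 8 + (22/3)*0 = 8 + 0 = 8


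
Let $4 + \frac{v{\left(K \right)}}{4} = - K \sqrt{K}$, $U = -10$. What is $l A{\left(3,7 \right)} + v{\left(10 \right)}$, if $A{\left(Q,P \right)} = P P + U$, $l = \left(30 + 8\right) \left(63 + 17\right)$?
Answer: $118544 - 40 \sqrt{10} \approx 1.1842 \cdot 10^{5}$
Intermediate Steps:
$v{\left(K \right)} = -16 - 4 K^{\frac{3}{2}}$ ($v{\left(K \right)} = -16 + 4 - K \sqrt{K} = -16 + 4 \left(- K^{\frac{3}{2}}\right) = -16 - 4 K^{\frac{3}{2}}$)
$l = 3040$ ($l = 38 \cdot 80 = 3040$)
$A{\left(Q,P \right)} = -10 + P^{2}$ ($A{\left(Q,P \right)} = P P - 10 = P^{2} - 10 = -10 + P^{2}$)
$l A{\left(3,7 \right)} + v{\left(10 \right)} = 3040 \left(-10 + 7^{2}\right) - \left(16 + 4 \cdot 10^{\frac{3}{2}}\right) = 3040 \left(-10 + 49\right) - \left(16 + 4 \cdot 10 \sqrt{10}\right) = 3040 \cdot 39 - \left(16 + 40 \sqrt{10}\right) = 118560 - \left(16 + 40 \sqrt{10}\right) = 118544 - 40 \sqrt{10}$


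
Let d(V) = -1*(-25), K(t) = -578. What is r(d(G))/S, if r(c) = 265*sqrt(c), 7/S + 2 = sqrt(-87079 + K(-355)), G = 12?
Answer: -2650/7 + 1325*I*sqrt(87657)/7 ≈ -378.57 + 56042.0*I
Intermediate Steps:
S = 7/(-2 + I*sqrt(87657)) (S = 7/(-2 + sqrt(-87079 - 578)) = 7/(-2 + sqrt(-87657)) = 7/(-2 + I*sqrt(87657)) ≈ -0.00015971 - 0.023642*I)
d(V) = 25
r(d(G))/S = (265*sqrt(25))/(-2/12523 - I*sqrt(87657)/12523) = (265*5)/(-2/12523 - I*sqrt(87657)/12523) = 1325/(-2/12523 - I*sqrt(87657)/12523)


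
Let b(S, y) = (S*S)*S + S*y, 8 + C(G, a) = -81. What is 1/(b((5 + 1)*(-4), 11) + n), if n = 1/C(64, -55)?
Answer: -89/1253833 ≈ -7.0982e-5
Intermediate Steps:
C(G, a) = -89 (C(G, a) = -8 - 81 = -89)
b(S, y) = S³ + S*y (b(S, y) = S²*S + S*y = S³ + S*y)
n = -1/89 (n = 1/(-89) = -1/89 ≈ -0.011236)
1/(b((5 + 1)*(-4), 11) + n) = 1/(((5 + 1)*(-4))*(11 + ((5 + 1)*(-4))²) - 1/89) = 1/((6*(-4))*(11 + (6*(-4))²) - 1/89) = 1/(-24*(11 + (-24)²) - 1/89) = 1/(-24*(11 + 576) - 1/89) = 1/(-24*587 - 1/89) = 1/(-14088 - 1/89) = 1/(-1253833/89) = -89/1253833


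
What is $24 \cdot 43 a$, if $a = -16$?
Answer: $-16512$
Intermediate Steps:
$24 \cdot 43 a = 24 \cdot 43 \left(-16\right) = 1032 \left(-16\right) = -16512$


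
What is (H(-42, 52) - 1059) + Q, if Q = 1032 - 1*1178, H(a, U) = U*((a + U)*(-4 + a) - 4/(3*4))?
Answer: -75427/3 ≈ -25142.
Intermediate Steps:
H(a, U) = U*(-⅓ + (-4 + a)*(U + a)) (H(a, U) = U*((U + a)*(-4 + a) - 4/12) = U*((-4 + a)*(U + a) - 4*1/12) = U*((-4 + a)*(U + a) - ⅓) = U*(-⅓ + (-4 + a)*(U + a)))
Q = -146 (Q = 1032 - 1178 = -146)
(H(-42, 52) - 1059) + Q = ((⅓)*52*(-1 - 12*52 - 12*(-42) + 3*(-42)² + 3*52*(-42)) - 1059) - 146 = ((⅓)*52*(-1 - 624 + 504 + 3*1764 - 6552) - 1059) - 146 = ((⅓)*52*(-1 - 624 + 504 + 5292 - 6552) - 1059) - 146 = ((⅓)*52*(-1381) - 1059) - 146 = (-71812/3 - 1059) - 146 = -74989/3 - 146 = -75427/3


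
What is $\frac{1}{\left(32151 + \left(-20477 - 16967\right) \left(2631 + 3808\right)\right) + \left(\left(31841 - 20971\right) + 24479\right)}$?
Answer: $- \frac{1}{241034416} \approx -4.1488 \cdot 10^{-9}$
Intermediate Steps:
$\frac{1}{\left(32151 + \left(-20477 - 16967\right) \left(2631 + 3808\right)\right) + \left(\left(31841 - 20971\right) + 24479\right)} = \frac{1}{\left(32151 - 241101916\right) + \left(10870 + 24479\right)} = \frac{1}{\left(32151 - 241101916\right) + 35349} = \frac{1}{-241069765 + 35349} = \frac{1}{-241034416} = - \frac{1}{241034416}$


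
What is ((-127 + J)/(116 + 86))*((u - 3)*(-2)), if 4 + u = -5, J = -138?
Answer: -3180/101 ≈ -31.485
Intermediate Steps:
u = -9 (u = -4 - 5 = -9)
((-127 + J)/(116 + 86))*((u - 3)*(-2)) = ((-127 - 138)/(116 + 86))*((-9 - 3)*(-2)) = (-265/202)*(-12*(-2)) = -265*1/202*24 = -265/202*24 = -3180/101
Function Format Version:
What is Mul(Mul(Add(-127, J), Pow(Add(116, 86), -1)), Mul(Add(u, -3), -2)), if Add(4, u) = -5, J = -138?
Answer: Rational(-3180, 101) ≈ -31.485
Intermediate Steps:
u = -9 (u = Add(-4, -5) = -9)
Mul(Mul(Add(-127, J), Pow(Add(116, 86), -1)), Mul(Add(u, -3), -2)) = Mul(Mul(Add(-127, -138), Pow(Add(116, 86), -1)), Mul(Add(-9, -3), -2)) = Mul(Mul(-265, Pow(202, -1)), Mul(-12, -2)) = Mul(Mul(-265, Rational(1, 202)), 24) = Mul(Rational(-265, 202), 24) = Rational(-3180, 101)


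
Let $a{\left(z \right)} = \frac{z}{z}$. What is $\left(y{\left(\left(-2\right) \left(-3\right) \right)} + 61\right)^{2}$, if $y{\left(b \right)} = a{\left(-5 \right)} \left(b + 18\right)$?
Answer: $7225$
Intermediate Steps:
$a{\left(z \right)} = 1$
$y{\left(b \right)} = 18 + b$ ($y{\left(b \right)} = 1 \left(b + 18\right) = 1 \left(18 + b\right) = 18 + b$)
$\left(y{\left(\left(-2\right) \left(-3\right) \right)} + 61\right)^{2} = \left(\left(18 - -6\right) + 61\right)^{2} = \left(\left(18 + 6\right) + 61\right)^{2} = \left(24 + 61\right)^{2} = 85^{2} = 7225$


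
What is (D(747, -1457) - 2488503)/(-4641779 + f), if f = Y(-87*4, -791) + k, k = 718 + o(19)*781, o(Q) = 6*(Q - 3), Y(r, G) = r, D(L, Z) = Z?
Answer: 2489960/4566433 ≈ 0.54527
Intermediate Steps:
o(Q) = -18 + 6*Q (o(Q) = 6*(-3 + Q) = -18 + 6*Q)
k = 75694 (k = 718 + (-18 + 6*19)*781 = 718 + (-18 + 114)*781 = 718 + 96*781 = 718 + 74976 = 75694)
f = 75346 (f = -87*4 + 75694 = -348 + 75694 = 75346)
(D(747, -1457) - 2488503)/(-4641779 + f) = (-1457 - 2488503)/(-4641779 + 75346) = -2489960/(-4566433) = -2489960*(-1/4566433) = 2489960/4566433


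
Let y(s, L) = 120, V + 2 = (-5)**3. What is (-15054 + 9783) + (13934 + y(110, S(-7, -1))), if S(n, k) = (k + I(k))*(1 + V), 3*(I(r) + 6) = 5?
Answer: 8783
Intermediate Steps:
V = -127 (V = -2 + (-5)**3 = -2 - 125 = -127)
I(r) = -13/3 (I(r) = -6 + (1/3)*5 = -6 + 5/3 = -13/3)
S(n, k) = 546 - 126*k (S(n, k) = (k - 13/3)*(1 - 127) = (-13/3 + k)*(-126) = 546 - 126*k)
(-15054 + 9783) + (13934 + y(110, S(-7, -1))) = (-15054 + 9783) + (13934 + 120) = -5271 + 14054 = 8783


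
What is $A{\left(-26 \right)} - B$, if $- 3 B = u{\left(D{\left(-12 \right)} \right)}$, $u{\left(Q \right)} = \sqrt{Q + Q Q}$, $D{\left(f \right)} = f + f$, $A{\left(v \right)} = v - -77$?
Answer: $51 + \frac{2 \sqrt{138}}{3} \approx 58.832$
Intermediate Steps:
$A{\left(v \right)} = 77 + v$ ($A{\left(v \right)} = v + 77 = 77 + v$)
$D{\left(f \right)} = 2 f$
$u{\left(Q \right)} = \sqrt{Q + Q^{2}}$
$B = - \frac{2 \sqrt{138}}{3}$ ($B = - \frac{\sqrt{2 \left(-12\right) \left(1 + 2 \left(-12\right)\right)}}{3} = - \frac{\sqrt{- 24 \left(1 - 24\right)}}{3} = - \frac{\sqrt{\left(-24\right) \left(-23\right)}}{3} = - \frac{\sqrt{552}}{3} = - \frac{2 \sqrt{138}}{3} \approx -7.8316$)
$A{\left(-26 \right)} - B = \left(77 - 26\right) - - \frac{2 \sqrt{138}}{3} = 51 + \frac{2 \sqrt{138}}{3}$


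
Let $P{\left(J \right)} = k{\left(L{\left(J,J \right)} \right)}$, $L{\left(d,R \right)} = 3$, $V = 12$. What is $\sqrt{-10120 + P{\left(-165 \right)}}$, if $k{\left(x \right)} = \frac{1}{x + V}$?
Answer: $\frac{i \sqrt{2276985}}{15} \approx 100.6 i$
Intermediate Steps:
$k{\left(x \right)} = \frac{1}{12 + x}$ ($k{\left(x \right)} = \frac{1}{x + 12} = \frac{1}{12 + x}$)
$P{\left(J \right)} = \frac{1}{15}$ ($P{\left(J \right)} = \frac{1}{12 + 3} = \frac{1}{15}$)
$\sqrt{-10120 + P{\left(-165 \right)}} = \sqrt{-10120 + \frac{1}{15}} = \sqrt{- \frac{151799}{15}} = \frac{i \sqrt{2276985}}{15}$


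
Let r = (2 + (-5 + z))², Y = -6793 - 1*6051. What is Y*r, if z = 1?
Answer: -51376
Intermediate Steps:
Y = -12844 (Y = -6793 - 6051 = -12844)
r = 4 (r = (2 + (-5 + 1))² = (2 - 4)² = (-2)² = 4)
Y*r = -12844*4 = -51376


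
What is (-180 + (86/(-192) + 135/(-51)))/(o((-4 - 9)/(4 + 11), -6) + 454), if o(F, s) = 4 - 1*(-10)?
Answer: -298811/763776 ≈ -0.39123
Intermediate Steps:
o(F, s) = 14 (o(F, s) = 4 + 10 = 14)
(-180 + (86/(-192) + 135/(-51)))/(o((-4 - 9)/(4 + 11), -6) + 454) = (-180 + (86/(-192) + 135/(-51)))/(14 + 454) = (-180 + (86*(-1/192) + 135*(-1/51)))/468 = (-180 + (-43/96 - 45/17))*(1/468) = (-180 - 5051/1632)*(1/468) = -298811/1632*1/468 = -298811/763776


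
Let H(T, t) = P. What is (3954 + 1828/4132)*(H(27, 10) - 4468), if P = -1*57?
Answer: -18484348975/1033 ≈ -1.7894e+7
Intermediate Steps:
P = -57
H(T, t) = -57
(3954 + 1828/4132)*(H(27, 10) - 4468) = (3954 + 1828/4132)*(-57 - 4468) = (3954 + 1828*(1/4132))*(-4525) = (3954 + 457/1033)*(-4525) = (4084939/1033)*(-4525) = -18484348975/1033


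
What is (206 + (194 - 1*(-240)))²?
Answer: 409600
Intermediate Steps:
(206 + (194 - 1*(-240)))² = (206 + (194 + 240))² = (206 + 434)² = 640² = 409600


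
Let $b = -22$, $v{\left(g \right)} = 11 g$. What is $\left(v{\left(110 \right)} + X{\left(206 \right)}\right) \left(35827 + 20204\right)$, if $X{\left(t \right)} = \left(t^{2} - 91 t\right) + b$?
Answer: $1393939218$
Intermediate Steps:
$X{\left(t \right)} = -22 + t^{2} - 91 t$ ($X{\left(t \right)} = \left(t^{2} - 91 t\right) - 22 = -22 + t^{2} - 91 t$)
$\left(v{\left(110 \right)} + X{\left(206 \right)}\right) \left(35827 + 20204\right) = \left(11 \cdot 110 - \left(18768 - 42436\right)\right) \left(35827 + 20204\right) = \left(1210 - -23668\right) 56031 = \left(1210 + 23668\right) 56031 = 24878 \cdot 56031 = 1393939218$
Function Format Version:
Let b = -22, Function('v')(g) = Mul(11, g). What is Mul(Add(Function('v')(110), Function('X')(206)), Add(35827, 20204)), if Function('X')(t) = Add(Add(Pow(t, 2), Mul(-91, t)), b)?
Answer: 1393939218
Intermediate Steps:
Function('X')(t) = Add(-22, Pow(t, 2), Mul(-91, t)) (Function('X')(t) = Add(Add(Pow(t, 2), Mul(-91, t)), -22) = Add(-22, Pow(t, 2), Mul(-91, t)))
Mul(Add(Function('v')(110), Function('X')(206)), Add(35827, 20204)) = Mul(Add(Mul(11, 110), Add(-22, Pow(206, 2), Mul(-91, 206))), Add(35827, 20204)) = Mul(Add(1210, Add(-22, 42436, -18746)), 56031) = Mul(Add(1210, 23668), 56031) = Mul(24878, 56031) = 1393939218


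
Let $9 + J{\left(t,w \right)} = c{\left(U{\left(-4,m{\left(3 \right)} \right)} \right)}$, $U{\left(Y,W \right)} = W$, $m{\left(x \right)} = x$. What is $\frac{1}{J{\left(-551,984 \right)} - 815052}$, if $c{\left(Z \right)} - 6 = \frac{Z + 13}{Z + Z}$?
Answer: $- \frac{3}{2445157} \approx -1.2269 \cdot 10^{-6}$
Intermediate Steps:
$c{\left(Z \right)} = 6 + \frac{13 + Z}{2 Z}$ ($c{\left(Z \right)} = 6 + \frac{Z + 13}{Z + Z} = 6 + \frac{13 + Z}{2 Z}$)
$J{\left(t,w \right)} = - \frac{1}{3}$ ($J{\left(t,w \right)} = -9 + \frac{13 \left(1 + 3\right)}{2 \cdot 3} = -9 + \frac{13}{2} \cdot \frac{1}{3} \cdot 4 = -9 + \frac{26}{3} = - \frac{1}{3}$)
$\frac{1}{J{\left(-551,984 \right)} - 815052} = \frac{1}{- \frac{1}{3} - 815052} = \frac{1}{- \frac{2445157}{3}} = - \frac{3}{2445157}$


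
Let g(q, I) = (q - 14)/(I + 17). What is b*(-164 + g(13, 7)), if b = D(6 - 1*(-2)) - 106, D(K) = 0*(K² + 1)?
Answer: 208661/12 ≈ 17388.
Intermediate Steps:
D(K) = 0 (D(K) = 0*(1 + K²) = 0)
g(q, I) = (-14 + q)/(17 + I)
b = -106 (b = 0 - 106 = -106)
b*(-164 + g(13, 7)) = -106*(-164 + (-14 + 13)/(17 + 7)) = -106*(-164 - 1/24) = -106*(-3937/24) = 208661/12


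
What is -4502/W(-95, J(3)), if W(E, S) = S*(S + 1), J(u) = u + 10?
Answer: -2251/91 ≈ -24.736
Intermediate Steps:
J(u) = 10 + u
W(E, S) = S*(1 + S)
-4502/W(-95, J(3)) = -4502*1/((1 + (10 + 3))*(10 + 3)) = -4502*1/(13*(1 + 13)) = -4502/(13*14) = -4502/182 = -4502*1/182 = -2251/91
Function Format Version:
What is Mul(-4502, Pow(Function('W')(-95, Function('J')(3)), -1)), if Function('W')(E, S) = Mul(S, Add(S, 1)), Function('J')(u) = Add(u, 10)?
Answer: Rational(-2251, 91) ≈ -24.736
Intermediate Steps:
Function('J')(u) = Add(10, u)
Function('W')(E, S) = Mul(S, Add(1, S))
Mul(-4502, Pow(Function('W')(-95, Function('J')(3)), -1)) = Mul(-4502, Pow(Mul(Add(10, 3), Add(1, Add(10, 3))), -1)) = Mul(-4502, Pow(Mul(13, Add(1, 13)), -1)) = Mul(-4502, Pow(Mul(13, 14), -1)) = Mul(-4502, Pow(182, -1)) = Mul(-4502, Rational(1, 182)) = Rational(-2251, 91)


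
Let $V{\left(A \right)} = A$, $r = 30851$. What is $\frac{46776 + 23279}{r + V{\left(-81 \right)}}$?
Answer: $\frac{14011}{6154} \approx 2.2767$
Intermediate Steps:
$\frac{46776 + 23279}{r + V{\left(-81 \right)}} = \frac{46776 + 23279}{30851 - 81} = \frac{70055}{30770} = 70055 \cdot \frac{1}{30770} = \frac{14011}{6154}$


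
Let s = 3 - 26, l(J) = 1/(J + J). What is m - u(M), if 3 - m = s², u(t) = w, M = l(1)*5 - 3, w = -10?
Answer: -516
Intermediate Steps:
l(J) = 1/(2*J)
M = -½ (M = ((½)/1)*5 - 3 = ((½)*1)*5 - 3 = (½)*5 - 3 = 5/2 - 3 = -½ ≈ -0.50000)
s = -23
u(t) = -10
m = -526 (m = 3 - 1*(-23)² = 3 - 1*529 = 3 - 529 = -526)
m - u(M) = -526 - 1*(-10) = -526 + 10 = -516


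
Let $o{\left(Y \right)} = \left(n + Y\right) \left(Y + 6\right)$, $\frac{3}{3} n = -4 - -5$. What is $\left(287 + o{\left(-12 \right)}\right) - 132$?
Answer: $221$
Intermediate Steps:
$n = 1$ ($n = -4 - -5 = -4 + 5 = 1$)
$o{\left(Y \right)} = \left(1 + Y\right) \left(6 + Y\right)$ ($o{\left(Y \right)} = \left(1 + Y\right) \left(Y + 6\right) = \left(1 + Y\right) \left(6 + Y\right)$)
$\left(287 + o{\left(-12 \right)}\right) - 132 = \left(287 + \left(6 + \left(-12\right)^{2} + 7 \left(-12\right)\right)\right) - 132 = \left(287 + \left(6 + 144 - 84\right)\right) - 132 = \left(287 + 66\right) - 132 = 353 - 132 = 221$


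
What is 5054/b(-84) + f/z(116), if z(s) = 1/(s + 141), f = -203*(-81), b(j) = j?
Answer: 25354745/6 ≈ 4.2258e+6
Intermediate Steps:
f = 16443
z(s) = 1/(141 + s)
5054/b(-84) + f/z(116) = 5054/(-84) + 16443/(1/(141 + 116)) = 5054*(-1/84) + 16443/(1/257) = -361/6 + 16443/(1/257) = -361/6 + 16443*257 = -361/6 + 4225851 = 25354745/6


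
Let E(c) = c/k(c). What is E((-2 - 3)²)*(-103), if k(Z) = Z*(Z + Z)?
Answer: -103/50 ≈ -2.0600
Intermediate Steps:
k(Z) = 2*Z² (k(Z) = Z*(2*Z) = 2*Z²)
E(c) = 1/(2*c) (E(c) = c/((2*c²)) = c*(1/(2*c²)) = 1/(2*c))
E((-2 - 3)²)*(-103) = (1/(2*((-2 - 3)²)))*(-103) = (1/(2*((-5)²)))*(-103) = ((½)/25)*(-103) = ((½)*(1/25))*(-103) = (1/50)*(-103) = -103/50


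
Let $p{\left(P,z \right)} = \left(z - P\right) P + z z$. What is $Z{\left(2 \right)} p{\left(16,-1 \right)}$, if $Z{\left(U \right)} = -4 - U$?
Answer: $1626$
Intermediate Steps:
$p{\left(P,z \right)} = z^{2} + P \left(z - P\right)$ ($p{\left(P,z \right)} = P \left(z - P\right) + z^{2} = z^{2} + P \left(z - P\right)$)
$Z{\left(2 \right)} p{\left(16,-1 \right)} = \left(-4 - 2\right) \left(\left(-1\right)^{2} - 16^{2} + 16 \left(-1\right)\right) = \left(-4 - 2\right) \left(1 - 256 - 16\right) = - 6 \left(1 - 256 - 16\right) = \left(-6\right) \left(-271\right) = 1626$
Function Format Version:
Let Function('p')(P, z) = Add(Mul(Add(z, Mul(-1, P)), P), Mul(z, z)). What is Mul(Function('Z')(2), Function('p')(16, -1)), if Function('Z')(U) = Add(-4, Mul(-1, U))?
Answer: 1626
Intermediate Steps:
Function('p')(P, z) = Add(Pow(z, 2), Mul(P, Add(z, Mul(-1, P)))) (Function('p')(P, z) = Add(Mul(P, Add(z, Mul(-1, P))), Pow(z, 2)) = Add(Pow(z, 2), Mul(P, Add(z, Mul(-1, P)))))
Mul(Function('Z')(2), Function('p')(16, -1)) = Mul(Add(-4, Mul(-1, 2)), Add(Pow(-1, 2), Mul(-1, Pow(16, 2)), Mul(16, -1))) = Mul(Add(-4, -2), Add(1, Mul(-1, 256), -16)) = Mul(-6, Add(1, -256, -16)) = Mul(-6, -271) = 1626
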